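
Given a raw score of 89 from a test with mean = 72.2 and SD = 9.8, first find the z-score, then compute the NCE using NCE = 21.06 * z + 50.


z = (X - mean) / SD = (89 - 72.2) / 9.8
z = 16.8 / 9.8
z = 1.7143
NCE = NCE = 21.06z + 50
Carry z at full precision (z = 16.8 / 9.8) into the conversion:
NCE = 21.06 * (16.8 / 9.8) + 50 = 353.808 / 9.8 + 50
NCE = 36.1029 + 50
NCE = 86.1029

86.1029


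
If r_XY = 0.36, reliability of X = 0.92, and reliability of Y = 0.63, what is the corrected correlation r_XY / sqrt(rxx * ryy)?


r_corrected = rxy / sqrt(rxx * ryy)
= 0.36 / sqrt(0.92 * 0.63)
= 0.36 / sqrt(0.5796)
= 0.36 / 0.761315
r_corrected = 0.4729

0.4729


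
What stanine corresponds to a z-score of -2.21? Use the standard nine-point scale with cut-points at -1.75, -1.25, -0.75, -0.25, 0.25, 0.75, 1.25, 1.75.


Stanine boundaries: [-1.75, -1.25, -0.75, -0.25, 0.25, 0.75, 1.25, 1.75]
z = -2.21
Check each boundary:
  z < -1.75
  z < -1.25
  z < -0.75
  z < -0.25
  z < 0.25
  z < 0.75
  z < 1.25
  z < 1.75
Highest qualifying boundary gives stanine = 1

1


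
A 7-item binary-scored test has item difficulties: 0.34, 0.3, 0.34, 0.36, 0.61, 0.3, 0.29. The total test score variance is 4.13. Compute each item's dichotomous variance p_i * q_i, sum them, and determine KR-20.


For each item, compute p_i * q_i:
  Item 1: 0.34 * 0.66 = 0.2244
  Item 2: 0.3 * 0.7 = 0.21
  Item 3: 0.34 * 0.66 = 0.2244
  Item 4: 0.36 * 0.64 = 0.2304
  Item 5: 0.61 * 0.39 = 0.2379
  Item 6: 0.3 * 0.7 = 0.21
  Item 7: 0.29 * 0.71 = 0.2059
Sum(p_i * q_i) = 0.2244 + 0.21 + 0.2244 + 0.2304 + 0.2379 + 0.21 + 0.2059 = 1.543
KR-20 = (k/(k-1)) * (1 - Sum(p_i*q_i) / Var_total)
= (7/6) * (1 - 1.543/4.13)
= 1.1667 * 0.6264
KR-20 = 0.7308

0.7308


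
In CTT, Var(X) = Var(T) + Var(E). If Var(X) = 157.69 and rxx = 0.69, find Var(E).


var_true = rxx * var_obs = 0.69 * 157.69 = 108.8061
var_error = var_obs - var_true
var_error = 157.69 - 108.8061
var_error = 48.8839

48.8839


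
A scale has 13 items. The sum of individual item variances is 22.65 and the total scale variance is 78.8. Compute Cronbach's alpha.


alpha = (k/(k-1)) * (1 - sum(si^2)/s_total^2)
= (13/12) * (1 - 22.65/78.8)
alpha = 0.7719

0.7719


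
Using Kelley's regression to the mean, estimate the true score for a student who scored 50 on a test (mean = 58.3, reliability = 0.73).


T_est = rxx * X + (1 - rxx) * mean
T_est = 0.73 * 50 + 0.27 * 58.3
T_est = 36.5 + 15.741
T_est = 52.241

52.241


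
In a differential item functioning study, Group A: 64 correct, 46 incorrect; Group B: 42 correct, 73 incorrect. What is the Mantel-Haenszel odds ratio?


Odds_A = 64/46 = 1.3913
Odds_B = 42/73 = 0.5753
OR = Odds_A / Odds_B = 1.3913 / 0.5753
Exactly, OR = (64 * 73) / (46 * 42) = 4672 / 1932
OR = 2.4182

2.4182


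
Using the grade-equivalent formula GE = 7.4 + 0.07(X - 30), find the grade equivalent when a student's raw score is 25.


raw - median = 25 - 30 = -5
slope * diff = 0.07 * -5 = -0.35
GE = 7.4 + -0.35
GE = 7.05

7.05


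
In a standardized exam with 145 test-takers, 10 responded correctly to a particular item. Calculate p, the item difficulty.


Item difficulty p = number correct / total examinees
p = 10 / 145
p = 0.069

0.069


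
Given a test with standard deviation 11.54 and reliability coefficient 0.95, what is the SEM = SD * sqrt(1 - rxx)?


SEM = SD * sqrt(1 - rxx)
SEM = 11.54 * sqrt(1 - 0.95)
SEM = 11.54 * sqrt(0.05) = 11.54 * 0.223607
SEM = 2.5804

2.5804


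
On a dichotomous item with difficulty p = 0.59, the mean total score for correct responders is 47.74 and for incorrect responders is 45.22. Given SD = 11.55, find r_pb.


q = 1 - p = 0.41
rpb = ((M1 - M0) / SD) * sqrt(p * q)
rpb = ((47.74 - 45.22) / 11.55) * sqrt(0.59 * 0.41)
rpb = 0.1073

0.1073


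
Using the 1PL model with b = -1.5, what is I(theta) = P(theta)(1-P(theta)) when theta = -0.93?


P = 1/(1+exp(-(-0.93--1.5))) = 0.6388
I = P*(1-P) = 0.6388 * 0.3612
I = 0.2307

0.2307


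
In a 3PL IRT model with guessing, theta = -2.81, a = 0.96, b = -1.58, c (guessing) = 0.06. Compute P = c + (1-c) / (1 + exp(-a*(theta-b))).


logit = 0.96*(-2.81 - -1.58) = -1.1808
P* = 1/(1 + exp(--1.1808)) = 0.2349
P = 0.06 + (1 - 0.06) * 0.2349
P = 0.2808

0.2808


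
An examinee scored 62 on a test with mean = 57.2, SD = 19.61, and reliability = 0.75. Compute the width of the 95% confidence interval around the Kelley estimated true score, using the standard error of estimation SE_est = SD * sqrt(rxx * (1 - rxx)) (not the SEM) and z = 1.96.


True score estimate = 0.75*62 + 0.25*57.2 = 60.8
SE_est = SD * sqrt(rxx * (1 - rxx)) = 19.61 * sqrt(0.75 * 0.25) = 19.61 * sqrt(0.1875) = 8.491379
CI = T_est +/- z * SE_est, so width = 2 * z * SE_est = 2 * 1.96 * 8.491379
Width = 33.2862

33.2862


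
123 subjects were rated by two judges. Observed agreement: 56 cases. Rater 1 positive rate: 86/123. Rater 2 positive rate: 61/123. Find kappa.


P_o = 56/123 = 0.455285
P_e = (86*61 + 37*62) / 15129 = 0.498381
kappa = (P_o - P_e) / (1 - P_e)
kappa = (0.455285 - 0.498381) / (1 - 0.498381)
kappa = -0.0859

-0.0859


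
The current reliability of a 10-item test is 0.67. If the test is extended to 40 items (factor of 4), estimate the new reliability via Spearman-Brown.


r_new = (n * rxx) / (1 + (n-1) * rxx)
r_new = (4 * 0.67) / (1 + 3 * 0.67)
r_new = 2.68 / 3.01
r_new = 0.8904

0.8904


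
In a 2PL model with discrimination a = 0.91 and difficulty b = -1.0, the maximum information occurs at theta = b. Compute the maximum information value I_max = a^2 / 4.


For 2PL, max info at theta = b = -1.0
I_max = a^2 / 4 = 0.91^2 / 4
= 0.8281 / 4
I_max = 0.207

0.207


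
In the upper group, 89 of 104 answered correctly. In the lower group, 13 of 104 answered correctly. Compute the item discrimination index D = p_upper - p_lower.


p_upper = 89/104 = 0.8558
p_lower = 13/104 = 0.125
D = 0.8558 - 0.125 = 0.7308

0.7308


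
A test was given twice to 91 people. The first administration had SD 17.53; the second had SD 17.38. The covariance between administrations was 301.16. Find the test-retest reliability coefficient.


r = cov(X,Y) / (SD_X * SD_Y)
r = 301.16 / (17.53 * 17.38)
r = 301.16 / 304.6714
r = 0.9885

0.9885


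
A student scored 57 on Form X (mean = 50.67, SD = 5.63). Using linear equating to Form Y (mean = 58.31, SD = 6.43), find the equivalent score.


slope = SD_Y / SD_X = 6.43 / 5.63 ~ 1.1421
intercept = mean_Y - slope * mean_X = 58.31 - (6.43 / 5.63) * 50.67 ~ 0.44
Y = slope * X + intercept. To avoid rounding drift from the rounded slope/intercept, evaluate the equivalent form Y = mean_Y + SD_Y * (X - mean_X) / SD_X at full precision:
Y = 58.31 + 6.43 * (57 - 50.67) / 5.63
Y = 58.31 + 6.43 * 6.33 / 5.63
Y = 58.31 + 40.7019 / 5.63
Y = 58.31 + 7.2295
Y = 65.5395

65.5395


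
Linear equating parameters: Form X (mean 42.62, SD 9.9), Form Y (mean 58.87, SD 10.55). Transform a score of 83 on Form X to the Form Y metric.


slope = SD_Y / SD_X = 10.55 / 9.9 ~ 1.0657
intercept = mean_Y - slope * mean_X = 58.87 - (10.55 / 9.9) * 42.62 ~ 13.4517
Y = slope * X + intercept. To avoid rounding drift from the rounded slope/intercept, evaluate the equivalent form Y = mean_Y + SD_Y * (X - mean_X) / SD_X at full precision:
Y = 58.87 + 10.55 * (83 - 42.62) / 9.9
Y = 58.87 + 10.55 * 40.38 / 9.9
Y = 58.87 + 426.009 / 9.9
Y = 58.87 + 43.0312
Y = 101.9012

101.9012


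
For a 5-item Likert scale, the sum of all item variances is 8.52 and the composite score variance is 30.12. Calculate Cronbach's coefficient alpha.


alpha = (k/(k-1)) * (1 - sum(si^2)/s_total^2)
= (5/4) * (1 - 8.52/30.12)
alpha = 0.8964

0.8964


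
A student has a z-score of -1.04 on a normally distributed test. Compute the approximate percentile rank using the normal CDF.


CDF(z) = 0.5 * (1 + erf(z/sqrt(2)))
erf(-0.7354) = -0.7017
CDF = 0.1492
Percentile rank = 0.1492 * 100 = 14.92

14.92


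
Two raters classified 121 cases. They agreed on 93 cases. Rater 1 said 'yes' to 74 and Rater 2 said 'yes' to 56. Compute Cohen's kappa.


P_o = 93/121 = 0.768595
P_e = (74*56 + 47*65) / 14641 = 0.491701
kappa = (P_o - P_e) / (1 - P_e)
kappa = (0.768595 - 0.491701) / (1 - 0.491701)
kappa = 0.5447

0.5447


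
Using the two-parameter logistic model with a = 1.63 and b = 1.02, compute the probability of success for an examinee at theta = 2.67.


a*(theta - b) = 1.63 * (2.67 - 1.02) = 2.6895
exp(-2.6895) = 0.0679
P = 1 / (1 + 0.0679)
P = 0.9364

0.9364


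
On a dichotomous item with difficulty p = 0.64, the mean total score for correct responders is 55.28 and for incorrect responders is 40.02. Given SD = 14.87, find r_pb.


q = 1 - p = 0.36
rpb = ((M1 - M0) / SD) * sqrt(p * q)
rpb = ((55.28 - 40.02) / 14.87) * sqrt(0.64 * 0.36)
rpb = 0.4926

0.4926


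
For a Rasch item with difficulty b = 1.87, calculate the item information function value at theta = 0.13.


P = 1/(1+exp(-(0.13-1.87))) = 0.1493
I = P*(1-P) = 0.1493 * 0.8507
I = 0.127

0.127


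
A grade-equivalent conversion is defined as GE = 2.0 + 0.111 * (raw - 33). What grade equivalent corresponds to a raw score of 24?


raw - median = 24 - 33 = -9
slope * diff = 0.111 * -9 = -0.999
GE = 2.0 + -0.999
GE = 1.001

1.001


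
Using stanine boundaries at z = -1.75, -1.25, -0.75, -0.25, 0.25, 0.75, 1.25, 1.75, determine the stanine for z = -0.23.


Stanine boundaries: [-1.75, -1.25, -0.75, -0.25, 0.25, 0.75, 1.25, 1.75]
z = -0.23
Check each boundary:
  z >= -1.75 -> could be stanine 2
  z >= -1.25 -> could be stanine 3
  z >= -0.75 -> could be stanine 4
  z >= -0.25 -> could be stanine 5
  z < 0.25
  z < 0.75
  z < 1.25
  z < 1.75
Highest qualifying boundary gives stanine = 5

5


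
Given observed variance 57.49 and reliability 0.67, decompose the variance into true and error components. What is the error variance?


var_true = rxx * var_obs = 0.67 * 57.49 = 38.5183
var_error = var_obs - var_true
var_error = 57.49 - 38.5183
var_error = 18.9717

18.9717


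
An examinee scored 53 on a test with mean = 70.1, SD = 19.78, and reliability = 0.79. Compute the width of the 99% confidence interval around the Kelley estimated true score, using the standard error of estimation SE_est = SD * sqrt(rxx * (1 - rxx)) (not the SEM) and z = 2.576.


True score estimate = 0.79*53 + 0.21*70.1 = 56.591
SE_est = SD * sqrt(rxx * (1 - rxx)) = 19.78 * sqrt(0.79 * 0.21) = 19.78 * sqrt(0.1659) = 8.056557
CI = T_est +/- z * SE_est, so width = 2 * z * SE_est = 2 * 2.576 * 8.056557
Width = 41.5074

41.5074


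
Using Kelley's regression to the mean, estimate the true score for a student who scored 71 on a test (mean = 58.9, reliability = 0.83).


T_est = rxx * X + (1 - rxx) * mean
T_est = 0.83 * 71 + 0.17 * 58.9
T_est = 58.93 + 10.013
T_est = 68.943

68.943


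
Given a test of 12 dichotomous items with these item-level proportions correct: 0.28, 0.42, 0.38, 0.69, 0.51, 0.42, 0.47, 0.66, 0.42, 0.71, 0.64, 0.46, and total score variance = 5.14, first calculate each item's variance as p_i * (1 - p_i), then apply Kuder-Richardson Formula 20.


For each item, compute p_i * q_i:
  Item 1: 0.28 * 0.72 = 0.2016
  Item 2: 0.42 * 0.58 = 0.2436
  Item 3: 0.38 * 0.62 = 0.2356
  Item 4: 0.69 * 0.31 = 0.2139
  Item 5: 0.51 * 0.49 = 0.2499
  Item 6: 0.42 * 0.58 = 0.2436
  Item 7: 0.47 * 0.53 = 0.2491
  Item 8: 0.66 * 0.34 = 0.2244
  Item 9: 0.42 * 0.58 = 0.2436
  Item 10: 0.71 * 0.29 = 0.2059
  Item 11: 0.64 * 0.36 = 0.2304
  Item 12: 0.46 * 0.54 = 0.2484
Sum(p_i * q_i) = 0.2016 + 0.2436 + 0.2356 + 0.2139 + 0.2499 + 0.2436 + 0.2491 + 0.2244 + 0.2436 + 0.2059 + 0.2304 + 0.2484 = 2.79
KR-20 = (k/(k-1)) * (1 - Sum(p_i*q_i) / Var_total)
= (12/11) * (1 - 2.79/5.14)
= 1.0909 * 0.4572
KR-20 = 0.4988

0.4988


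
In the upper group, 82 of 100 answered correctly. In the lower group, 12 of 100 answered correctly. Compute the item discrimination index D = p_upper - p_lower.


p_upper = 82/100 = 0.82
p_lower = 12/100 = 0.12
D = 0.82 - 0.12 = 0.7

0.7


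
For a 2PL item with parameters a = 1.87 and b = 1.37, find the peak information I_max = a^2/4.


For 2PL, max info at theta = b = 1.37
I_max = a^2 / 4 = 1.87^2 / 4
= 3.4969 / 4
I_max = 0.8742

0.8742


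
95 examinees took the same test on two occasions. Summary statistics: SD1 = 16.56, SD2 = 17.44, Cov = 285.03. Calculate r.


r = cov(X,Y) / (SD_X * SD_Y)
r = 285.03 / (16.56 * 17.44)
r = 285.03 / 288.8064
r = 0.9869

0.9869


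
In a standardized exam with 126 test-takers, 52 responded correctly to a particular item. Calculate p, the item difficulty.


Item difficulty p = number correct / total examinees
p = 52 / 126
p = 0.4127

0.4127


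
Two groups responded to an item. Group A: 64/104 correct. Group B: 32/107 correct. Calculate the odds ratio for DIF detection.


Odds_A = 64/40 = 1.6
Odds_B = 32/75 = 0.4267
OR = Odds_A / Odds_B = 1.6 / 0.4267
Exactly, OR = (64 * 75) / (40 * 32) = 4800 / 1280
OR = 3.75

3.75


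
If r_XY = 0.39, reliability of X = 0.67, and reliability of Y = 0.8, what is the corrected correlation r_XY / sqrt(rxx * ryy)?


r_corrected = rxy / sqrt(rxx * ryy)
= 0.39 / sqrt(0.67 * 0.8)
= 0.39 / sqrt(0.536)
= 0.39 / 0.73212
r_corrected = 0.5327

0.5327


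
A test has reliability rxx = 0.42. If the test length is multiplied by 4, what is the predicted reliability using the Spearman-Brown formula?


r_new = (n * rxx) / (1 + (n-1) * rxx)
r_new = (4 * 0.42) / (1 + 3 * 0.42)
r_new = 1.68 / 2.26
r_new = 0.7434

0.7434


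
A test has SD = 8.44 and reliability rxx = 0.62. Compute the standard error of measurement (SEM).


SEM = SD * sqrt(1 - rxx)
SEM = 8.44 * sqrt(1 - 0.62)
SEM = 8.44 * sqrt(0.38) = 8.44 * 0.616441
SEM = 5.2028

5.2028


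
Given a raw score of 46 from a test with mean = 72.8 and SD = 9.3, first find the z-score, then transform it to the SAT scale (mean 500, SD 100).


z = (X - mean) / SD = (46 - 72.8) / 9.3
z = -26.8 / 9.3
z = -2.8817
SAT-scale = SAT = 500 + 100z
Carry z at full precision (z = -26.8 / 9.3) into the conversion:
SAT-scale = 500 + 100 * (-26.8 / 9.3) = 500 + -2680 / 9.3
SAT-scale = 500 + -288.172
SAT-scale = 211.828

211.828


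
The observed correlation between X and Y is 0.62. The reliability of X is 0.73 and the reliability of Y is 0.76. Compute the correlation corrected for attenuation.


r_corrected = rxy / sqrt(rxx * ryy)
= 0.62 / sqrt(0.73 * 0.76)
= 0.62 / sqrt(0.5548)
= 0.62 / 0.744849
r_corrected = 0.8324

0.8324


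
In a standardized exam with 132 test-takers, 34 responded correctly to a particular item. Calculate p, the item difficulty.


Item difficulty p = number correct / total examinees
p = 34 / 132
p = 0.2576

0.2576


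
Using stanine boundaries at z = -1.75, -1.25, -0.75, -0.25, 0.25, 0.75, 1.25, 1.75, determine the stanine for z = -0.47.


Stanine boundaries: [-1.75, -1.25, -0.75, -0.25, 0.25, 0.75, 1.25, 1.75]
z = -0.47
Check each boundary:
  z >= -1.75 -> could be stanine 2
  z >= -1.25 -> could be stanine 3
  z >= -0.75 -> could be stanine 4
  z < -0.25
  z < 0.25
  z < 0.75
  z < 1.25
  z < 1.75
Highest qualifying boundary gives stanine = 4

4


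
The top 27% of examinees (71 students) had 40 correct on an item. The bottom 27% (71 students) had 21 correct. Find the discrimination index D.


p_upper = 40/71 = 0.5634
p_lower = 21/71 = 0.2958
D = 0.5634 - 0.2958 = 0.2676

0.2676


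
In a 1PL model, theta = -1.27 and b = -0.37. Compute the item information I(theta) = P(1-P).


P = 1/(1+exp(-(-1.27--0.37))) = 0.2891
I = P*(1-P) = 0.2891 * 0.7109
I = 0.2055

0.2055


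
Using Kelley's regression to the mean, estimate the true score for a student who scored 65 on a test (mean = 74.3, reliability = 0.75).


T_est = rxx * X + (1 - rxx) * mean
T_est = 0.75 * 65 + 0.25 * 74.3
T_est = 48.75 + 18.575
T_est = 67.325

67.325


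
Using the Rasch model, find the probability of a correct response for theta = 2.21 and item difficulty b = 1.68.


theta - b = 2.21 - 1.68 = 0.53
exp(-(theta - b)) = exp(-0.53) = 0.5886
P = 1 / (1 + 0.5886)
P = 0.6295

0.6295


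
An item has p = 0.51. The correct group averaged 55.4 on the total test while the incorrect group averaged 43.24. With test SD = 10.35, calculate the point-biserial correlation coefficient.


q = 1 - p = 0.49
rpb = ((M1 - M0) / SD) * sqrt(p * q)
rpb = ((55.4 - 43.24) / 10.35) * sqrt(0.51 * 0.49)
rpb = 0.5873

0.5873


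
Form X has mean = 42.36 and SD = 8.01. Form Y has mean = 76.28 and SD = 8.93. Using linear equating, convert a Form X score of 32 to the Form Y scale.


slope = SD_Y / SD_X = 8.93 / 8.01 ~ 1.1149
intercept = mean_Y - slope * mean_X = 76.28 - (8.93 / 8.01) * 42.36 ~ 29.0547
Y = slope * X + intercept. To avoid rounding drift from the rounded slope/intercept, evaluate the equivalent form Y = mean_Y + SD_Y * (X - mean_X) / SD_X at full precision:
Y = 76.28 + 8.93 * (32 - 42.36) / 8.01
Y = 76.28 - 8.93 * 10.36 / 8.01
Y = 76.28 - 92.5148 / 8.01
Y = 76.28 - 11.5499
Y = 64.7301

64.7301


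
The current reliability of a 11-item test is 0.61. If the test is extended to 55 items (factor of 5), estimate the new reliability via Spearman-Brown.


r_new = (n * rxx) / (1 + (n-1) * rxx)
r_new = (5 * 0.61) / (1 + 4 * 0.61)
r_new = 3.05 / 3.44
r_new = 0.8866

0.8866


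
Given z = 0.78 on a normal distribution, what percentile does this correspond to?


CDF(z) = 0.5 * (1 + erf(z/sqrt(2)))
erf(0.5515) = 0.5646
CDF = 0.7823
Percentile rank = 0.7823 * 100 = 78.23

78.23


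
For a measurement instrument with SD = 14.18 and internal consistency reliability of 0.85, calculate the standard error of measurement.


SEM = SD * sqrt(1 - rxx)
SEM = 14.18 * sqrt(1 - 0.85)
SEM = 14.18 * sqrt(0.15) = 14.18 * 0.387298
SEM = 5.4919

5.4919


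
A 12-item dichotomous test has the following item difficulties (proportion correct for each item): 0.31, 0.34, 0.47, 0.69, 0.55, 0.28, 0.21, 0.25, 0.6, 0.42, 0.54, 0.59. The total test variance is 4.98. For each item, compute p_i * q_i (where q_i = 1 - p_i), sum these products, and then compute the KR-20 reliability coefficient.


For each item, compute p_i * q_i:
  Item 1: 0.31 * 0.69 = 0.2139
  Item 2: 0.34 * 0.66 = 0.2244
  Item 3: 0.47 * 0.53 = 0.2491
  Item 4: 0.69 * 0.31 = 0.2139
  Item 5: 0.55 * 0.45 = 0.2475
  Item 6: 0.28 * 0.72 = 0.2016
  Item 7: 0.21 * 0.79 = 0.1659
  Item 8: 0.25 * 0.75 = 0.1875
  Item 9: 0.6 * 0.4 = 0.24
  Item 10: 0.42 * 0.58 = 0.2436
  Item 11: 0.54 * 0.46 = 0.2484
  Item 12: 0.59 * 0.41 = 0.2419
Sum(p_i * q_i) = 0.2139 + 0.2244 + 0.2491 + 0.2139 + 0.2475 + 0.2016 + 0.1659 + 0.1875 + 0.24 + 0.2436 + 0.2484 + 0.2419 = 2.6777
KR-20 = (k/(k-1)) * (1 - Sum(p_i*q_i) / Var_total)
= (12/11) * (1 - 2.6777/4.98)
= 1.0909 * 0.4623
KR-20 = 0.5043

0.5043


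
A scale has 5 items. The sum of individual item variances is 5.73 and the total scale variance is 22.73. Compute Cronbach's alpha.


alpha = (k/(k-1)) * (1 - sum(si^2)/s_total^2)
= (5/4) * (1 - 5.73/22.73)
alpha = 0.9349

0.9349


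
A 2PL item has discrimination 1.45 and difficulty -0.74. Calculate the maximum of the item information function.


For 2PL, max info at theta = b = -0.74
I_max = a^2 / 4 = 1.45^2 / 4
= 2.1025 / 4
I_max = 0.5256

0.5256


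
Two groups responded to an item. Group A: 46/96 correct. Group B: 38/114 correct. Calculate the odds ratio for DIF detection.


Odds_A = 46/50 = 0.92
Odds_B = 38/76 = 0.5
OR = Odds_A / Odds_B = 0.92 / 0.5
Exactly, OR = (46 * 76) / (50 * 38) = 3496 / 1900
OR = 1.84

1.84


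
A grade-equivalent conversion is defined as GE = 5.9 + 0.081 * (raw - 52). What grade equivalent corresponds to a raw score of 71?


raw - median = 71 - 52 = 19
slope * diff = 0.081 * 19 = 1.539
GE = 5.9 + 1.539
GE = 7.439

7.439


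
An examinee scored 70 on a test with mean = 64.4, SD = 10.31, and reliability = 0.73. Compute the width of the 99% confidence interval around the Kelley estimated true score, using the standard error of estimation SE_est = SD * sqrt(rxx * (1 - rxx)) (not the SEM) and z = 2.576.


True score estimate = 0.73*70 + 0.27*64.4 = 68.488
SE_est = SD * sqrt(rxx * (1 - rxx)) = 10.31 * sqrt(0.73 * 0.27) = 10.31 * sqrt(0.1971) = 4.577222
CI = T_est +/- z * SE_est, so width = 2 * z * SE_est = 2 * 2.576 * 4.577222
Width = 23.5818

23.5818


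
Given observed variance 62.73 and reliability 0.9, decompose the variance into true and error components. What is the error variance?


var_true = rxx * var_obs = 0.9 * 62.73 = 56.457
var_error = var_obs - var_true
var_error = 62.73 - 56.457
var_error = 6.273

6.273


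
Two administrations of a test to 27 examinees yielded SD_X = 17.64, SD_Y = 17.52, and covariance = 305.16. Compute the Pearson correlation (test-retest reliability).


r = cov(X,Y) / (SD_X * SD_Y)
r = 305.16 / (17.64 * 17.52)
r = 305.16 / 309.0528
r = 0.9874

0.9874


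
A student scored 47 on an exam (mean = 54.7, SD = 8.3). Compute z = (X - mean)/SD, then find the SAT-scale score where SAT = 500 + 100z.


z = (X - mean) / SD = (47 - 54.7) / 8.3
z = -7.7 / 8.3
z = -0.9277
SAT-scale = SAT = 500 + 100z
Carry z at full precision (z = -7.7 / 8.3) into the conversion:
SAT-scale = 500 + 100 * (-7.7 / 8.3) = 500 + -770 / 8.3
SAT-scale = 500 + -92.7711
SAT-scale = 407.2289

407.2289


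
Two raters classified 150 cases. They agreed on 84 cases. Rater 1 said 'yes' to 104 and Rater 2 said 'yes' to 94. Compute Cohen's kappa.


P_o = 84/150 = 0.56
P_e = (104*94 + 46*56) / 22500 = 0.548978
kappa = (P_o - P_e) / (1 - P_e)
kappa = (0.56 - 0.548978) / (1 - 0.548978)
kappa = 0.0244

0.0244


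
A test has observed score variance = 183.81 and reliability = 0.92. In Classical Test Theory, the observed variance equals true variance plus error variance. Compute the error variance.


var_true = rxx * var_obs = 0.92 * 183.81 = 169.1052
var_error = var_obs - var_true
var_error = 183.81 - 169.1052
var_error = 14.7048

14.7048


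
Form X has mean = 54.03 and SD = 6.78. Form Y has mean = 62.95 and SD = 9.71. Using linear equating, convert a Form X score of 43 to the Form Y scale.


slope = SD_Y / SD_X = 9.71 / 6.78 ~ 1.4322
intercept = mean_Y - slope * mean_X = 62.95 - (9.71 / 6.78) * 54.03 ~ -14.4292
Y = slope * X + intercept. To avoid rounding drift from the rounded slope/intercept, evaluate the equivalent form Y = mean_Y + SD_Y * (X - mean_X) / SD_X at full precision:
Y = 62.95 + 9.71 * (43 - 54.03) / 6.78
Y = 62.95 - 9.71 * 11.03 / 6.78
Y = 62.95 - 107.1013 / 6.78
Y = 62.95 - 15.7967
Y = 47.1533

47.1533


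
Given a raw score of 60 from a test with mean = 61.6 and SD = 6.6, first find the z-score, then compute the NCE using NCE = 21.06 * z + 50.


z = (X - mean) / SD = (60 - 61.6) / 6.6
z = -1.6 / 6.6
z = -0.2424
NCE = NCE = 21.06z + 50
Carry z at full precision (z = -1.6 / 6.6) into the conversion:
NCE = 21.06 * (-1.6 / 6.6) + 50 = -33.696 / 6.6 + 50
NCE = -5.1055 + 50
NCE = 44.8945

44.8945


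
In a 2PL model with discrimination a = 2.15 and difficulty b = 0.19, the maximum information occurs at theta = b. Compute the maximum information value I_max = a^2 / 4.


For 2PL, max info at theta = b = 0.19
I_max = a^2 / 4 = 2.15^2 / 4
= 4.6225 / 4
I_max = 1.1556

1.1556


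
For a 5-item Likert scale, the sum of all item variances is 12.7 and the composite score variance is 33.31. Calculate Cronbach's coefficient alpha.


alpha = (k/(k-1)) * (1 - sum(si^2)/s_total^2)
= (5/4) * (1 - 12.7/33.31)
alpha = 0.7734

0.7734


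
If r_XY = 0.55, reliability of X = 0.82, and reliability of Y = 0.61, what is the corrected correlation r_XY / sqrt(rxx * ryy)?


r_corrected = rxy / sqrt(rxx * ryy)
= 0.55 / sqrt(0.82 * 0.61)
= 0.55 / sqrt(0.5002)
= 0.55 / 0.707248
r_corrected = 0.7777

0.7777


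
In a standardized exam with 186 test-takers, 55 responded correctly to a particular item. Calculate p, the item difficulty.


Item difficulty p = number correct / total examinees
p = 55 / 186
p = 0.2957

0.2957


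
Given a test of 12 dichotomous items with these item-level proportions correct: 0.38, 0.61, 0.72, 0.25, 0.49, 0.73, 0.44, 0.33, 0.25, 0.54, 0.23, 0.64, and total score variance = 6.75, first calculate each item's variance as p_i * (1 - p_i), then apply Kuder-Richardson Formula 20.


For each item, compute p_i * q_i:
  Item 1: 0.38 * 0.62 = 0.2356
  Item 2: 0.61 * 0.39 = 0.2379
  Item 3: 0.72 * 0.28 = 0.2016
  Item 4: 0.25 * 0.75 = 0.1875
  Item 5: 0.49 * 0.51 = 0.2499
  Item 6: 0.73 * 0.27 = 0.1971
  Item 7: 0.44 * 0.56 = 0.2464
  Item 8: 0.33 * 0.67 = 0.2211
  Item 9: 0.25 * 0.75 = 0.1875
  Item 10: 0.54 * 0.46 = 0.2484
  Item 11: 0.23 * 0.77 = 0.1771
  Item 12: 0.64 * 0.36 = 0.2304
Sum(p_i * q_i) = 0.2356 + 0.2379 + 0.2016 + 0.1875 + 0.2499 + 0.1971 + 0.2464 + 0.2211 + 0.1875 + 0.2484 + 0.1771 + 0.2304 = 2.6205
KR-20 = (k/(k-1)) * (1 - Sum(p_i*q_i) / Var_total)
= (12/11) * (1 - 2.6205/6.75)
= 1.0909 * 0.6118
KR-20 = 0.6674

0.6674


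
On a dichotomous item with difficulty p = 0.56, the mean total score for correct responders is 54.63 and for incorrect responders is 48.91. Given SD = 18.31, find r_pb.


q = 1 - p = 0.44
rpb = ((M1 - M0) / SD) * sqrt(p * q)
rpb = ((54.63 - 48.91) / 18.31) * sqrt(0.56 * 0.44)
rpb = 0.1551

0.1551


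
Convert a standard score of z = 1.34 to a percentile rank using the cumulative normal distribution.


CDF(z) = 0.5 * (1 + erf(z/sqrt(2)))
erf(0.9475) = 0.8198
CDF = 0.9099
Percentile rank = 0.9099 * 100 = 90.99

90.99


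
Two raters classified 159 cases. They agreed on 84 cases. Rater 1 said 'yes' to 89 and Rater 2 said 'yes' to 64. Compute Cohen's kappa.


P_o = 84/159 = 0.528302
P_e = (89*64 + 70*95) / 25281 = 0.488351
kappa = (P_o - P_e) / (1 - P_e)
kappa = (0.528302 - 0.488351) / (1 - 0.488351)
kappa = 0.0781

0.0781


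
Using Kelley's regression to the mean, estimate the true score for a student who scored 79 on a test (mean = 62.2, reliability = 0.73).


T_est = rxx * X + (1 - rxx) * mean
T_est = 0.73 * 79 + 0.27 * 62.2
T_est = 57.67 + 16.794
T_est = 74.464

74.464


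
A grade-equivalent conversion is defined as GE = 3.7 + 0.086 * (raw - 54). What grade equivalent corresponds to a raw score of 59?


raw - median = 59 - 54 = 5
slope * diff = 0.086 * 5 = 0.43
GE = 3.7 + 0.43
GE = 4.13

4.13


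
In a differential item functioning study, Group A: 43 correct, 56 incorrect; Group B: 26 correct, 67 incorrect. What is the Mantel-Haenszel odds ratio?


Odds_A = 43/56 = 0.7679
Odds_B = 26/67 = 0.3881
OR = Odds_A / Odds_B = 0.7679 / 0.3881
Exactly, OR = (43 * 67) / (56 * 26) = 2881 / 1456
OR = 1.9787

1.9787


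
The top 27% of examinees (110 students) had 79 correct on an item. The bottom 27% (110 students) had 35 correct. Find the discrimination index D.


p_upper = 79/110 = 0.7182
p_lower = 35/110 = 0.3182
D = 0.7182 - 0.3182 = 0.4

0.4


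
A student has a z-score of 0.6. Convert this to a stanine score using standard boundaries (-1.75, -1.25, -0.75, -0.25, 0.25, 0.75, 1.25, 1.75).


Stanine boundaries: [-1.75, -1.25, -0.75, -0.25, 0.25, 0.75, 1.25, 1.75]
z = 0.6
Check each boundary:
  z >= -1.75 -> could be stanine 2
  z >= -1.25 -> could be stanine 3
  z >= -0.75 -> could be stanine 4
  z >= -0.25 -> could be stanine 5
  z >= 0.25 -> could be stanine 6
  z < 0.75
  z < 1.25
  z < 1.75
Highest qualifying boundary gives stanine = 6

6


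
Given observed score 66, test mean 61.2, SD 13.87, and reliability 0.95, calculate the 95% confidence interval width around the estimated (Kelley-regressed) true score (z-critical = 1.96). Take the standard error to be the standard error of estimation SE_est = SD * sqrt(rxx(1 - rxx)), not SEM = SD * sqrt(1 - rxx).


True score estimate = 0.95*66 + 0.05*61.2 = 65.76
SE_est = SD * sqrt(rxx * (1 - rxx)) = 13.87 * sqrt(0.95 * 0.05) = 13.87 * sqrt(0.0475) = 3.022896
CI = T_est +/- z * SE_est, so width = 2 * z * SE_est = 2 * 1.96 * 3.022896
Width = 11.8498

11.8498


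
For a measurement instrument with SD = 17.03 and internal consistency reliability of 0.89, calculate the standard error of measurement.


SEM = SD * sqrt(1 - rxx)
SEM = 17.03 * sqrt(1 - 0.89)
SEM = 17.03 * sqrt(0.11) = 17.03 * 0.331662
SEM = 5.6482

5.6482


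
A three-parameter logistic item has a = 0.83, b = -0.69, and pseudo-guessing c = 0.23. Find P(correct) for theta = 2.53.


logit = 0.83*(2.53 - -0.69) = 2.6726
P* = 1/(1 + exp(-2.6726)) = 0.9354
P = 0.23 + (1 - 0.23) * 0.9354
P = 0.9503

0.9503


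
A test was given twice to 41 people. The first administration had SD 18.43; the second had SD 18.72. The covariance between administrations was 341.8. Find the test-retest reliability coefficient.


r = cov(X,Y) / (SD_X * SD_Y)
r = 341.8 / (18.43 * 18.72)
r = 341.8 / 345.0096
r = 0.9907

0.9907


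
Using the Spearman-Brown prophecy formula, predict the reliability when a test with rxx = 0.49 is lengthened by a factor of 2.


r_new = (n * rxx) / (1 + (n-1) * rxx)
r_new = (2 * 0.49) / (1 + 1 * 0.49)
r_new = 0.98 / 1.49
r_new = 0.6577

0.6577


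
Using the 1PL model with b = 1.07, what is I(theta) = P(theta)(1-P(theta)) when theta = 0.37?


P = 1/(1+exp(-(0.37-1.07))) = 0.3318
I = P*(1-P) = 0.3318 * 0.6682
I = 0.2217

0.2217


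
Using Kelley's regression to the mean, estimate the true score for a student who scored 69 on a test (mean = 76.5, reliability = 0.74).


T_est = rxx * X + (1 - rxx) * mean
T_est = 0.74 * 69 + 0.26 * 76.5
T_est = 51.06 + 19.89
T_est = 70.95

70.95


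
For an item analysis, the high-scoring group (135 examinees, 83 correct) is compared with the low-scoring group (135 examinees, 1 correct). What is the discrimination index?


p_upper = 83/135 = 0.6148
p_lower = 1/135 = 0.0074
D = 0.6148 - 0.0074 = 0.6074

0.6074


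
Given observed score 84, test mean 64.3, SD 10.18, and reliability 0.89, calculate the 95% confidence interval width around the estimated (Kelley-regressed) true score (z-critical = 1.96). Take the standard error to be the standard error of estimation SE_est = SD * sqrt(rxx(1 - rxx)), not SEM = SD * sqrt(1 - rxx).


True score estimate = 0.89*84 + 0.11*64.3 = 81.833
SE_est = SD * sqrt(rxx * (1 - rxx)) = 10.18 * sqrt(0.89 * 0.11) = 10.18 * sqrt(0.0979) = 3.185218
CI = T_est +/- z * SE_est, so width = 2 * z * SE_est = 2 * 1.96 * 3.185218
Width = 12.4861

12.4861


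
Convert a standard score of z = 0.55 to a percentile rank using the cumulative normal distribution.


CDF(z) = 0.5 * (1 + erf(z/sqrt(2)))
erf(0.3889) = 0.4177
CDF = 0.7088
Percentile rank = 0.7088 * 100 = 70.88

70.88


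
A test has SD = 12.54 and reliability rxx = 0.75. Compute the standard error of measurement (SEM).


SEM = SD * sqrt(1 - rxx)
SEM = 12.54 * sqrt(1 - 0.75)
SEM = 12.54 * sqrt(0.25) = 12.54 * 0.5
SEM = 6.27

6.27


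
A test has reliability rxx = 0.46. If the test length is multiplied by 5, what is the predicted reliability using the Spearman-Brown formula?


r_new = (n * rxx) / (1 + (n-1) * rxx)
r_new = (5 * 0.46) / (1 + 4 * 0.46)
r_new = 2.3 / 2.84
r_new = 0.8099

0.8099


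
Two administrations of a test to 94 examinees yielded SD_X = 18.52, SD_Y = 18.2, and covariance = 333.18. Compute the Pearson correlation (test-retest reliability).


r = cov(X,Y) / (SD_X * SD_Y)
r = 333.18 / (18.52 * 18.2)
r = 333.18 / 337.064
r = 0.9885

0.9885


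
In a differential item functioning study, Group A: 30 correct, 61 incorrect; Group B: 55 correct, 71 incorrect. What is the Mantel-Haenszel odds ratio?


Odds_A = 30/61 = 0.4918
Odds_B = 55/71 = 0.7746
OR = Odds_A / Odds_B = 0.4918 / 0.7746
Exactly, OR = (30 * 71) / (61 * 55) = 2130 / 3355
OR = 0.6349

0.6349


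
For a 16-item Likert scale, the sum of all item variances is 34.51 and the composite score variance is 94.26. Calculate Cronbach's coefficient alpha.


alpha = (k/(k-1)) * (1 - sum(si^2)/s_total^2)
= (16/15) * (1 - 34.51/94.26)
alpha = 0.6761

0.6761


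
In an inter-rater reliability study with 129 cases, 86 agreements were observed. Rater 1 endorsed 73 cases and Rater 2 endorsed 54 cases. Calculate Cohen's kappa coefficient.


P_o = 86/129 = 0.666667
P_e = (73*54 + 56*75) / 16641 = 0.489273
kappa = (P_o - P_e) / (1 - P_e)
kappa = (0.666667 - 0.489273) / (1 - 0.489273)
kappa = 0.3473

0.3473


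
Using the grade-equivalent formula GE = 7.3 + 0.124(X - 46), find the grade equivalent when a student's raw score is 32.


raw - median = 32 - 46 = -14
slope * diff = 0.124 * -14 = -1.736
GE = 7.3 + -1.736
GE = 5.564

5.564


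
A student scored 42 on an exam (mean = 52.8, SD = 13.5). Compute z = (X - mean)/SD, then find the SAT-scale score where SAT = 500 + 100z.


z = (X - mean) / SD = (42 - 52.8) / 13.5
z = -10.8 / 13.5
z = -0.8
SAT-scale = SAT = 500 + 100z
Carry z at full precision (z = -10.8 / 13.5) into the conversion:
SAT-scale = 500 + 100 * (-10.8 / 13.5) = 500 + -1080 / 13.5
SAT-scale = 500 + -80.0
SAT-scale = 420.0

420.0


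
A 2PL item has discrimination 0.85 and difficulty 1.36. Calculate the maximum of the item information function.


For 2PL, max info at theta = b = 1.36
I_max = a^2 / 4 = 0.85^2 / 4
= 0.7225 / 4
I_max = 0.1806

0.1806


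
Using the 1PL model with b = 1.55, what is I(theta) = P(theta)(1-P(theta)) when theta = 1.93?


P = 1/(1+exp(-(1.93-1.55))) = 0.5939
I = P*(1-P) = 0.5939 * 0.4061
I = 0.2412

0.2412


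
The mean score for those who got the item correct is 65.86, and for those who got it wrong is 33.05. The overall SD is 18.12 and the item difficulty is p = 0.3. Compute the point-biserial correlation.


q = 1 - p = 0.7
rpb = ((M1 - M0) / SD) * sqrt(p * q)
rpb = ((65.86 - 33.05) / 18.12) * sqrt(0.3 * 0.7)
rpb = 0.8298

0.8298


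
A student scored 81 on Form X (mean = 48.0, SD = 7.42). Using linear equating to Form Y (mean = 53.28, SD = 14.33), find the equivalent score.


slope = SD_Y / SD_X = 14.33 / 7.42 ~ 1.9313
intercept = mean_Y - slope * mean_X = 53.28 - (14.33 / 7.42) * 48.0 ~ -39.4208
Y = slope * X + intercept. To avoid rounding drift from the rounded slope/intercept, evaluate the equivalent form Y = mean_Y + SD_Y * (X - mean_X) / SD_X at full precision:
Y = 53.28 + 14.33 * (81 - 48.0) / 7.42
Y = 53.28 + 14.33 * 33.0 / 7.42
Y = 53.28 + 472.89 / 7.42
Y = 53.28 + 63.7318
Y = 117.0118

117.0118


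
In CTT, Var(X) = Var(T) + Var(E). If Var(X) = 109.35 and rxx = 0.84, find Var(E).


var_true = rxx * var_obs = 0.84 * 109.35 = 91.854
var_error = var_obs - var_true
var_error = 109.35 - 91.854
var_error = 17.496

17.496


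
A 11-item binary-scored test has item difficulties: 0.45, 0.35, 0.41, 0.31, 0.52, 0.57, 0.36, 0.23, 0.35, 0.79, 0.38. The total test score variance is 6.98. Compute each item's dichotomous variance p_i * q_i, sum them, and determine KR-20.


For each item, compute p_i * q_i:
  Item 1: 0.45 * 0.55 = 0.2475
  Item 2: 0.35 * 0.65 = 0.2275
  Item 3: 0.41 * 0.59 = 0.2419
  Item 4: 0.31 * 0.69 = 0.2139
  Item 5: 0.52 * 0.48 = 0.2496
  Item 6: 0.57 * 0.43 = 0.2451
  Item 7: 0.36 * 0.64 = 0.2304
  Item 8: 0.23 * 0.77 = 0.1771
  Item 9: 0.35 * 0.65 = 0.2275
  Item 10: 0.79 * 0.21 = 0.1659
  Item 11: 0.38 * 0.62 = 0.2356
Sum(p_i * q_i) = 0.2475 + 0.2275 + 0.2419 + 0.2139 + 0.2496 + 0.2451 + 0.2304 + 0.1771 + 0.2275 + 0.1659 + 0.2356 = 2.462
KR-20 = (k/(k-1)) * (1 - Sum(p_i*q_i) / Var_total)
= (11/10) * (1 - 2.462/6.98)
= 1.1 * 0.6473
KR-20 = 0.712

0.712


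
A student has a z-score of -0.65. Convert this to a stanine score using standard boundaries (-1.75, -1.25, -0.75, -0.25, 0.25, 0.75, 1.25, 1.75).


Stanine boundaries: [-1.75, -1.25, -0.75, -0.25, 0.25, 0.75, 1.25, 1.75]
z = -0.65
Check each boundary:
  z >= -1.75 -> could be stanine 2
  z >= -1.25 -> could be stanine 3
  z >= -0.75 -> could be stanine 4
  z < -0.25
  z < 0.25
  z < 0.75
  z < 1.25
  z < 1.75
Highest qualifying boundary gives stanine = 4

4


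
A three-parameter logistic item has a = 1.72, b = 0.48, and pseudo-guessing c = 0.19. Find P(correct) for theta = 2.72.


logit = 1.72*(2.72 - 0.48) = 3.8528
P* = 1/(1 + exp(-3.8528)) = 0.9792
P = 0.19 + (1 - 0.19) * 0.9792
P = 0.9832

0.9832


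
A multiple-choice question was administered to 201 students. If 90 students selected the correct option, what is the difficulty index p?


Item difficulty p = number correct / total examinees
p = 90 / 201
p = 0.4478

0.4478


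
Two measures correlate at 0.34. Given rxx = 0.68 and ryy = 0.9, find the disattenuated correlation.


r_corrected = rxy / sqrt(rxx * ryy)
= 0.34 / sqrt(0.68 * 0.9)
= 0.34 / sqrt(0.612)
= 0.34 / 0.782304
r_corrected = 0.4346

0.4346


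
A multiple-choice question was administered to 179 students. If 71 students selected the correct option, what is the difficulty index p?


Item difficulty p = number correct / total examinees
p = 71 / 179
p = 0.3966

0.3966


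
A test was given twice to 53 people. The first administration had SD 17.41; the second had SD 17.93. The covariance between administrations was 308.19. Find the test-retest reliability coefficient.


r = cov(X,Y) / (SD_X * SD_Y)
r = 308.19 / (17.41 * 17.93)
r = 308.19 / 312.1613
r = 0.9873

0.9873


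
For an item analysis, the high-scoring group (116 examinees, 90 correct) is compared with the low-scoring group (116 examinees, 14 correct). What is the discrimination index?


p_upper = 90/116 = 0.7759
p_lower = 14/116 = 0.1207
D = 0.7759 - 0.1207 = 0.6552

0.6552


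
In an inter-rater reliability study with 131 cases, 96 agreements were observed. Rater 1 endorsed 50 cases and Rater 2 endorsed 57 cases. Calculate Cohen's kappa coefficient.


P_o = 96/131 = 0.732824
P_e = (50*57 + 81*74) / 17161 = 0.515355
kappa = (P_o - P_e) / (1 - P_e)
kappa = (0.732824 - 0.515355) / (1 - 0.515355)
kappa = 0.4487

0.4487


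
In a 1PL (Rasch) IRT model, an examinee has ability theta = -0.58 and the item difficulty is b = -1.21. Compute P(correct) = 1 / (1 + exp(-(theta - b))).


theta - b = -0.58 - -1.21 = 0.63
exp(-(theta - b)) = exp(-0.63) = 0.5326
P = 1 / (1 + 0.5326)
P = 0.6525

0.6525


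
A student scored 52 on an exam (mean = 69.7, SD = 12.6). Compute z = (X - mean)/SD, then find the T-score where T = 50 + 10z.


z = (X - mean) / SD = (52 - 69.7) / 12.6
z = -17.7 / 12.6
z = -1.4048
T-score = T = 50 + 10z
Carry z at full precision (z = -17.7 / 12.6) into the conversion:
T-score = 50 + 10 * (-17.7 / 12.6) = 50 + -177 / 12.6
T-score = 50 + -14.0476
T-score = 35.9524

35.9524


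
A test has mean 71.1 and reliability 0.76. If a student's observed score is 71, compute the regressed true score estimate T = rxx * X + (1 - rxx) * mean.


T_est = rxx * X + (1 - rxx) * mean
T_est = 0.76 * 71 + 0.24 * 71.1
T_est = 53.96 + 17.064
T_est = 71.024

71.024


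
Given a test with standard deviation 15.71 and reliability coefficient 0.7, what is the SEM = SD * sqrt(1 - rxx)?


SEM = SD * sqrt(1 - rxx)
SEM = 15.71 * sqrt(1 - 0.7)
SEM = 15.71 * sqrt(0.3) = 15.71 * 0.547723
SEM = 8.6047

8.6047


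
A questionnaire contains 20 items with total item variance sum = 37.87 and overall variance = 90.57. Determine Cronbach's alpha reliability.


alpha = (k/(k-1)) * (1 - sum(si^2)/s_total^2)
= (20/19) * (1 - 37.87/90.57)
alpha = 0.6125

0.6125


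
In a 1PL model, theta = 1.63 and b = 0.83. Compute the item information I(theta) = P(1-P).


P = 1/(1+exp(-(1.63-0.83))) = 0.69
I = P*(1-P) = 0.69 * 0.31
I = 0.2139

0.2139


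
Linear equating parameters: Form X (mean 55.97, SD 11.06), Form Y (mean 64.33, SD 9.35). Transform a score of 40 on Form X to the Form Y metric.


slope = SD_Y / SD_X = 9.35 / 11.06 ~ 0.8454
intercept = mean_Y - slope * mean_X = 64.33 - (9.35 / 11.06) * 55.97 ~ 17.0136
Y = slope * X + intercept. To avoid rounding drift from the rounded slope/intercept, evaluate the equivalent form Y = mean_Y + SD_Y * (X - mean_X) / SD_X at full precision:
Y = 64.33 + 9.35 * (40 - 55.97) / 11.06
Y = 64.33 - 9.35 * 15.97 / 11.06
Y = 64.33 - 149.3195 / 11.06
Y = 64.33 - 13.5009
Y = 50.8291

50.8291


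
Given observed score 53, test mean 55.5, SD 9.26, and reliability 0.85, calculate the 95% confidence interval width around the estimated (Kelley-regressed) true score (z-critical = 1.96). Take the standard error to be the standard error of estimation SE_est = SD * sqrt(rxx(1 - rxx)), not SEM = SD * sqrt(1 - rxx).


True score estimate = 0.85*53 + 0.15*55.5 = 53.375
SE_est = SD * sqrt(rxx * (1 - rxx)) = 9.26 * sqrt(0.85 * 0.15) = 9.26 * sqrt(0.1275) = 3.306481
CI = T_est +/- z * SE_est, so width = 2 * z * SE_est = 2 * 1.96 * 3.306481
Width = 12.9614

12.9614
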